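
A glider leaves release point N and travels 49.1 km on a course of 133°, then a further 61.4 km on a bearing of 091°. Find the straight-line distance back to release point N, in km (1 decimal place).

Leg 1 (133°, 49.1 km): east 49.1 sin 133° = 35.91, north 49.1 cos 133° = -33.49
Leg 2 (091°, 61.4 km): east 61.4 sin 91° = 61.39, north 61.4 cos 91° = -1.07
Net: 97.30 east, -34.56 north. Distance = √((97.30)² + (-34.56)²) = 103.255 km.

103.3 km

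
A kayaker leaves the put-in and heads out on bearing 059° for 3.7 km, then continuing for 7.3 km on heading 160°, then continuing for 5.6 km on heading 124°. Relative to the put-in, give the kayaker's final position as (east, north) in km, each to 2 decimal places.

(10.31, -8.09)

Leg 1 (059°, 3.7 km): east 3.7 sin 59° = 3.17, north 3.7 cos 59° = 1.91
Leg 2 (160°, 7.3 km): east 7.3 sin 160° = 2.50, north 7.3 cos 160° = -6.86
Leg 3 (124°, 5.6 km): east 5.6 sin 124° = 4.64, north 5.6 cos 124° = -3.13
Summing: 10.31 km east, -8.09 km north → (10.31, -8.09).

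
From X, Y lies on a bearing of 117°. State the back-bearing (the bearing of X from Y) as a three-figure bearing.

Back-bearing = 117° + 180° = 297°.

297°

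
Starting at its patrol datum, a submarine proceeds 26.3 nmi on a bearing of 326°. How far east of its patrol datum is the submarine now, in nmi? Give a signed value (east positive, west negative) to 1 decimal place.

Leg 1 (326°, 26.3 nmi): east 26.3 sin 326° = -14.71, north 26.3 cos 326° = 21.80
Net east component: -14.71 nmi.

-14.7 nmi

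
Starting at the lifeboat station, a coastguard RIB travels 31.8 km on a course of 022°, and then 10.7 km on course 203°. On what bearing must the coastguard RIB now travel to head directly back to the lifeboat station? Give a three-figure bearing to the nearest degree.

201°

Leg 1 (022°, 31.8 km): east 31.8 sin 22° = 11.91, north 31.8 cos 22° = 29.48
Leg 2 (203°, 10.7 km): east 10.7 sin 203° = -4.18, north 10.7 cos 203° = -9.85
Net displacement: 7.73 east, 19.64 north. Direction back to start is (-7.73, -19.64): bearing = atan2(-7.73, -19.64) mod 360° = 201.49° ≈ 201°.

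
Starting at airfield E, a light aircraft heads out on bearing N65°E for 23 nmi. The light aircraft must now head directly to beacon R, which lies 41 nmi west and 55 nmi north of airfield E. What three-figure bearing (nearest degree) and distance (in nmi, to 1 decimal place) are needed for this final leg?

306°, 76.6 nmi

Leg 1 (N65°E, 23 nmi): east 23 sin 65° = 20.85, north 23 cos 65° = 9.72
Current position: (20.85, 9.72). Target: (-41, 55). Remaining: Δeast = -61.85, Δnorth = 45.28.
Bearing = atan2(-61.85, 45.28) mod 360° = 306.21°; distance = √((-61.85)² + (45.28)²) = 76.649 nmi.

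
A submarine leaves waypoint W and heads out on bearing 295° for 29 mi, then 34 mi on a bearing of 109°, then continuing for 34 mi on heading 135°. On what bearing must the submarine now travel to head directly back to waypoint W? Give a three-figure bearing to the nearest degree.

Leg 1 (295°, 29 mi): east 29 sin 295° = -26.28, north 29 cos 295° = 12.26
Leg 2 (109°, 34 mi): east 34 sin 109° = 32.15, north 34 cos 109° = -11.07
Leg 3 (135°, 34 mi): east 34 sin 135° = 24.04, north 34 cos 135° = -24.04
Net displacement: 29.91 east, -22.86 north. Direction back to start is (-29.91, 22.86): bearing = atan2(-29.91, 22.86) mod 360° = 307.39° ≈ 307°.

307°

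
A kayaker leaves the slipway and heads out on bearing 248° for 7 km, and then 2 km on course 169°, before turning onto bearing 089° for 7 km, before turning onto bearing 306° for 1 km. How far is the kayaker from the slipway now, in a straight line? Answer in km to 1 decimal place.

Leg 1 (248°, 7 km): east 7 sin 248° = -6.49, north 7 cos 248° = -2.62
Leg 2 (169°, 2 km): east 2 sin 169° = 0.38, north 2 cos 169° = -1.96
Leg 3 (089°, 7 km): east 7 sin 89° = 7.00, north 7 cos 89° = 0.12
Leg 4 (306°, 1 km): east 1 sin 306° = -0.81, north 1 cos 306° = 0.59
Net: 0.08 east, -3.88 north. Distance = √((0.08)² + (-3.88)²) = 3.876 km.

3.9 km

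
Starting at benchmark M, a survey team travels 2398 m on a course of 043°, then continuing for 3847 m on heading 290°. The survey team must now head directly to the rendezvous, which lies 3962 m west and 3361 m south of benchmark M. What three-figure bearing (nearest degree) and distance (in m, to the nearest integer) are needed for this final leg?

Leg 1 (043°, 2398 m): east 2398 sin 43° = 1635.43, north 2398 cos 43° = 1753.79
Leg 2 (290°, 3847 m): east 3847 sin 290° = -3615.00, north 3847 cos 290° = 1315.75
Current position: (-1979.57, 3069.54). Target: (-3962, -3361). Remaining: Δeast = -1982.43, Δnorth = -6430.54.
Bearing = atan2(-1982.43, -6430.54) mod 360° = 197.13°; distance = √((-1982.43)² + (-6430.54)²) = 6729.180 m.

197°, 6729 m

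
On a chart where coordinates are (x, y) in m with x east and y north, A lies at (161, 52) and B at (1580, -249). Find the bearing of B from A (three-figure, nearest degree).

Δeast = 1580 − 161 = 1419.00; Δnorth = -249 − 52 = -301.00.
Bearing = atan2(Δeast, Δnorth) mod 360° = 101.98° ≈ 102°.

102°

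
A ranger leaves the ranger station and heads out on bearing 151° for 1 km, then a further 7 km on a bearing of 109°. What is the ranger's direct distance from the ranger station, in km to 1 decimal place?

7.8 km

Leg 1 (151°, 1 km): east 1 sin 151° = 0.48, north 1 cos 151° = -0.87
Leg 2 (109°, 7 km): east 7 sin 109° = 6.62, north 7 cos 109° = -2.28
Net: 7.10 east, -3.15 north. Distance = √((7.10)² + (-3.15)²) = 7.772 km.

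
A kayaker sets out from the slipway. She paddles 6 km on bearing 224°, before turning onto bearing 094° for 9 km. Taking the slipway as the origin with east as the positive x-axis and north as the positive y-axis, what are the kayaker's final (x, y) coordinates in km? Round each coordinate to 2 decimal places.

(4.81, -4.94)

Leg 1 (224°, 6 km): east 6 sin 224° = -4.17, north 6 cos 224° = -4.32
Leg 2 (094°, 9 km): east 9 sin 94° = 8.98, north 9 cos 94° = -0.63
Summing: 4.81 km east, -4.94 km north → (4.81, -4.94).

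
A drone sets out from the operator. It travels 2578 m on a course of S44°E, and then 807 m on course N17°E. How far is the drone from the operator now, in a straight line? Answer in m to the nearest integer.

Leg 1 (S44°E, 2578 m): east 2578 sin 136° = 1790.83, north 2578 cos 136° = -1854.46
Leg 2 (N17°E, 807 m): east 807 sin 17° = 235.94, north 807 cos 17° = 771.74
Net: 2026.77 east, -1082.72 north. Distance = √((2026.77)² + (-1082.72)²) = 2297.845 m.

2298 m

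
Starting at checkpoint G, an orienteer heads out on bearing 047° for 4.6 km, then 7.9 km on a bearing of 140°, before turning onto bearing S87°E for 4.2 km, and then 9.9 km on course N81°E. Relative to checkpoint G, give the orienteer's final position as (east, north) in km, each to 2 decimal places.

Leg 1 (047°, 4.6 km): east 4.6 sin 47° = 3.36, north 4.6 cos 47° = 3.14
Leg 2 (140°, 7.9 km): east 7.9 sin 140° = 5.08, north 7.9 cos 140° = -6.05
Leg 3 (S87°E, 4.2 km): east 4.2 sin 93° = 4.19, north 4.2 cos 93° = -0.22
Leg 4 (N81°E, 9.9 km): east 9.9 sin 81° = 9.78, north 9.9 cos 81° = 1.55
Summing: 22.41 km east, -1.59 km north → (22.41, -1.59).

(22.41, -1.59)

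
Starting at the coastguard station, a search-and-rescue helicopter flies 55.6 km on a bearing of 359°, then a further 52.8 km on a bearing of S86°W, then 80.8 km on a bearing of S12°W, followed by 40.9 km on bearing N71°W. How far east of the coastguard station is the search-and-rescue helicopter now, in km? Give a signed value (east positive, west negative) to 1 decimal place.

-109.1 km

Leg 1 (359°, 55.6 km): east 55.6 sin 359° = -0.97, north 55.6 cos 359° = 55.59
Leg 2 (S86°W, 52.8 km): east 52.8 sin 266° = -52.67, north 52.8 cos 266° = -3.68
Leg 3 (S12°W, 80.8 km): east 80.8 sin 192° = -16.80, north 80.8 cos 192° = -79.03
Leg 4 (N71°W, 40.9 km): east 40.9 sin 289° = -38.67, north 40.9 cos 289° = 13.32
Net east component: -109.11 km.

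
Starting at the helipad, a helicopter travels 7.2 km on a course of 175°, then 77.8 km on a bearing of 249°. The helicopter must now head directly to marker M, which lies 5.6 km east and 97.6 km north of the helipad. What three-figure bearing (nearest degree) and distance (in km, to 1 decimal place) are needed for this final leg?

Leg 1 (175°, 7.2 km): east 7.2 sin 175° = 0.63, north 7.2 cos 175° = -7.17
Leg 2 (249°, 77.8 km): east 77.8 sin 249° = -72.63, north 77.8 cos 249° = -27.88
Current position: (-72.01, -35.05). Target: (5.6, 97.6). Remaining: Δeast = 77.61, Δnorth = 132.65.
Bearing = atan2(77.61, 132.65) mod 360° = 30.33°; distance = √((77.61)² + (132.65)²) = 153.686 km.

030°, 153.7 km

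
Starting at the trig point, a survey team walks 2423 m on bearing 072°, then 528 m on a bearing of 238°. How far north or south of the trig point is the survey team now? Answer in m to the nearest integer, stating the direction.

469 m north

Leg 1 (072°, 2423 m): east 2423 sin 72° = 2304.41, north 2423 cos 72° = 748.75
Leg 2 (238°, 528 m): east 528 sin 238° = -447.77, north 528 cos 238° = -279.80
Net north component: 468.95 m.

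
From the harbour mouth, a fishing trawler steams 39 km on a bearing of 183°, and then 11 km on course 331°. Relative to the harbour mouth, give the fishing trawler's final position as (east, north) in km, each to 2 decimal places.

Leg 1 (183°, 39 km): east 39 sin 183° = -2.04, north 39 cos 183° = -38.95
Leg 2 (331°, 11 km): east 11 sin 331° = -5.33, north 11 cos 331° = 9.62
Summing: -7.37 km east, -29.33 km north → (-7.37, -29.33).

(-7.37, -29.33)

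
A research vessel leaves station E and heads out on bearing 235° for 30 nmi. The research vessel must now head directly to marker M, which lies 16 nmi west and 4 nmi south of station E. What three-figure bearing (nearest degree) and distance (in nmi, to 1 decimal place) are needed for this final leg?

033°, 15.7 nmi

Leg 1 (235°, 30 nmi): east 30 sin 235° = -24.57, north 30 cos 235° = -17.21
Current position: (-24.57, -17.21). Target: (-16, -4). Remaining: Δeast = 8.57, Δnorth = 13.21.
Bearing = atan2(8.57, 13.21) mod 360° = 32.99°; distance = √((8.57)² + (13.21)²) = 15.747 nmi.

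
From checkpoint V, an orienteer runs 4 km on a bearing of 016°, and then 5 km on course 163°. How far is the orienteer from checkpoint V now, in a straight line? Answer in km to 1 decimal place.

Leg 1 (016°, 4 km): east 4 sin 16° = 1.10, north 4 cos 16° = 3.85
Leg 2 (163°, 5 km): east 5 sin 163° = 1.46, north 5 cos 163° = -4.78
Net: 2.56 east, -0.94 north. Distance = √((2.56)² + (-0.94)²) = 2.730 km.

2.7 km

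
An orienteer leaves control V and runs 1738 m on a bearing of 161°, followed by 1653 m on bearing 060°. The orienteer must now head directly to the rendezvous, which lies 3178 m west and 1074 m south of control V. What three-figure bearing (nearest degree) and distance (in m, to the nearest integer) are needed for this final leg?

267°, 5182 m

Leg 1 (161°, 1738 m): east 1738 sin 161° = 565.84, north 1738 cos 161° = -1643.31
Leg 2 (060°, 1653 m): east 1653 sin 60° = 1431.54, north 1653 cos 60° = 826.50
Current position: (1997.38, -816.81). Target: (-3178, -1074). Remaining: Δeast = -5175.38, Δnorth = -257.19.
Bearing = atan2(-5175.38, -257.19) mod 360° = 267.16°; distance = √((-5175.38)² + (-257.19)²) = 5181.764 m.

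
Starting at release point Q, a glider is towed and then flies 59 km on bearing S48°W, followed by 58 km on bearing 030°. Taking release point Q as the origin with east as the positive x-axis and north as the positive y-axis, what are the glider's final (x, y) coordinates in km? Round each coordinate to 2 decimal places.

(-14.85, 10.75)

Leg 1 (S48°W, 59 km): east 59 sin 228° = -43.85, north 59 cos 228° = -39.48
Leg 2 (030°, 58 km): east 58 sin 30° = 29.00, north 58 cos 30° = 50.23
Summing: -14.85 km east, 10.75 km north → (-14.85, 10.75).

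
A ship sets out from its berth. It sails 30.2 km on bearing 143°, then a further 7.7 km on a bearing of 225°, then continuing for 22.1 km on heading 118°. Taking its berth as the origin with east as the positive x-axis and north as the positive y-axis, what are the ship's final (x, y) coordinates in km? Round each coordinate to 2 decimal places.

Leg 1 (143°, 30.2 km): east 30.2 sin 143° = 18.17, north 30.2 cos 143° = -24.12
Leg 2 (225°, 7.7 km): east 7.7 sin 225° = -5.44, north 7.7 cos 225° = -5.44
Leg 3 (118°, 22.1 km): east 22.1 sin 118° = 19.51, north 22.1 cos 118° = -10.38
Summing: 32.24 km east, -39.94 km north → (32.24, -39.94).

(32.24, -39.94)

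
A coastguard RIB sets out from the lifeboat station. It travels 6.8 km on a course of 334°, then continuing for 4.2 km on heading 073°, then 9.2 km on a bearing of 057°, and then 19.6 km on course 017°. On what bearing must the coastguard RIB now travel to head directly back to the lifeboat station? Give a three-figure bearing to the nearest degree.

205°

Leg 1 (334°, 6.8 km): east 6.8 sin 334° = -2.98, north 6.8 cos 334° = 6.11
Leg 2 (073°, 4.2 km): east 4.2 sin 73° = 4.02, north 4.2 cos 73° = 1.23
Leg 3 (057°, 9.2 km): east 9.2 sin 57° = 7.72, north 9.2 cos 57° = 5.01
Leg 4 (017°, 19.6 km): east 19.6 sin 17° = 5.73, north 19.6 cos 17° = 18.74
Net displacement: 14.48 east, 31.09 north. Direction back to start is (-14.48, -31.09): bearing = atan2(-14.48, -31.09) mod 360° = 204.97° ≈ 205°.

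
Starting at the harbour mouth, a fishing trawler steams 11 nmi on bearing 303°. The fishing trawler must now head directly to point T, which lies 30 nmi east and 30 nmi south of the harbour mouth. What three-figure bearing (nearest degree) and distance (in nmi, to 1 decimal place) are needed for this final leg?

133°, 53.2 nmi

Leg 1 (303°, 11 nmi): east 11 sin 303° = -9.23, north 11 cos 303° = 5.99
Current position: (-9.23, 5.99). Target: (30, -30). Remaining: Δeast = 39.23, Δnorth = -35.99.
Bearing = atan2(39.23, -35.99) mod 360° = 132.54°; distance = √((39.23)² + (-35.99)²) = 53.235 nmi.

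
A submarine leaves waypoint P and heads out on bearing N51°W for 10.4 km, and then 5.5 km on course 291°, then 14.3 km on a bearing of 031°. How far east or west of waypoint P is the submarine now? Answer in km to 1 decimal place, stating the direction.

Leg 1 (N51°W, 10.4 km): east 10.4 sin 309° = -8.08, north 10.4 cos 309° = 6.54
Leg 2 (291°, 5.5 km): east 5.5 sin 291° = -5.13, north 5.5 cos 291° = 1.97
Leg 3 (031°, 14.3 km): east 14.3 sin 31° = 7.37, north 14.3 cos 31° = 12.26
Net east component: -5.85 km.

5.9 km west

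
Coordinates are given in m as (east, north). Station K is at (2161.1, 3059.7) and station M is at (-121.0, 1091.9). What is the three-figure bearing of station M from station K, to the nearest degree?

229°

Δeast = -121.0 − 2161.1 = -2282.10; Δnorth = 1091.9 − 3059.7 = -1967.80.
Bearing = atan2(Δeast, Δnorth) mod 360° = 229.23° ≈ 229°.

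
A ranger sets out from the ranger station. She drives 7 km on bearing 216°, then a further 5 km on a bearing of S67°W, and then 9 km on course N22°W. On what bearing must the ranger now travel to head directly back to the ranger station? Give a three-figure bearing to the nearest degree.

093°

Leg 1 (216°, 7 km): east 7 sin 216° = -4.11, north 7 cos 216° = -5.66
Leg 2 (S67°W, 5 km): east 5 sin 247° = -4.60, north 5 cos 247° = -1.95
Leg 3 (N22°W, 9 km): east 9 sin 338° = -3.37, north 9 cos 338° = 8.34
Net displacement: -12.09 east, 0.73 north. Direction back to start is (12.09, -0.73): bearing = atan2(12.09, -0.73) mod 360° = 93.45° ≈ 093°.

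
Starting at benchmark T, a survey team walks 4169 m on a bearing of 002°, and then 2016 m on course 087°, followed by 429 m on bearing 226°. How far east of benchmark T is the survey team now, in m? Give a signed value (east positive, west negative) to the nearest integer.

1850 m

Leg 1 (002°, 4169 m): east 4169 sin 2° = 145.50, north 4169 cos 2° = 4166.46
Leg 2 (087°, 2016 m): east 2016 sin 87° = 2013.24, north 2016 cos 87° = 105.51
Leg 3 (226°, 429 m): east 429 sin 226° = -308.60, north 429 cos 226° = -298.01
Net east component: 1850.14 m.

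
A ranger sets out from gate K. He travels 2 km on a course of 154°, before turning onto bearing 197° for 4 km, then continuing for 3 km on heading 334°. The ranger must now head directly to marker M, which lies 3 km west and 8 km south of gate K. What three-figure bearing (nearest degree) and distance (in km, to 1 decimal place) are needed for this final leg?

Leg 1 (154°, 2 km): east 2 sin 154° = 0.88, north 2 cos 154° = -1.80
Leg 2 (197°, 4 km): east 4 sin 197° = -1.17, north 4 cos 197° = -3.83
Leg 3 (334°, 3 km): east 3 sin 334° = -1.32, north 3 cos 334° = 2.70
Current position: (-1.61, -2.93). Target: (-3, -8). Remaining: Δeast = -1.39, Δnorth = -5.07.
Bearing = atan2(-1.39, -5.07) mod 360° = 195.34°; distance = √((-1.39)² + (-5.07)²) = 5.261 km.

195°, 5.3 km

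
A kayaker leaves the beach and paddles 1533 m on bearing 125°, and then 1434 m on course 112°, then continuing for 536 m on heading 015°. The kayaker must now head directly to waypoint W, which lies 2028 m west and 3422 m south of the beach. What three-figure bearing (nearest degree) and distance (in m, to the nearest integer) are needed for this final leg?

242°, 5380 m

Leg 1 (125°, 1533 m): east 1533 sin 125° = 1255.76, north 1533 cos 125° = -879.29
Leg 2 (112°, 1434 m): east 1434 sin 112° = 1329.58, north 1434 cos 112° = -537.19
Leg 3 (015°, 536 m): east 536 sin 15° = 138.73, north 536 cos 15° = 517.74
Current position: (2724.07, -898.74). Target: (-2028, -3422). Remaining: Δeast = -4752.07, Δnorth = -2523.26.
Bearing = atan2(-4752.07, -2523.26) mod 360° = 242.03°; distance = √((-4752.07)² + (-2523.26)²) = 5380.426 m.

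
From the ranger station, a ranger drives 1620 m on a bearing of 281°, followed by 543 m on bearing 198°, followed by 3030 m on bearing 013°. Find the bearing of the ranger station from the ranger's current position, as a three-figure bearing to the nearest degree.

159°

Leg 1 (281°, 1620 m): east 1620 sin 281° = -1590.24, north 1620 cos 281° = 309.11
Leg 2 (198°, 543 m): east 543 sin 198° = -167.80, north 543 cos 198° = -516.42
Leg 3 (013°, 3030 m): east 3030 sin 13° = 681.60, north 3030 cos 13° = 2952.34
Net displacement: -1076.43 east, 2745.03 north. Direction back to start is (1076.43, -2745.03): bearing = atan2(1076.43, -2745.03) mod 360° = 158.59° ≈ 159°.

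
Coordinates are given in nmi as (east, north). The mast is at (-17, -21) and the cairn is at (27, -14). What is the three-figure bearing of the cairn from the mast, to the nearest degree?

Δeast = 27 − -17 = 44.00; Δnorth = -14 − -21 = 7.00.
Bearing = atan2(Δeast, Δnorth) mod 360° = 80.96° ≈ 081°.

081°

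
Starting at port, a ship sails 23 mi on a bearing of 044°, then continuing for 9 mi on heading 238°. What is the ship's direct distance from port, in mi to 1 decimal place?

Leg 1 (044°, 23 mi): east 23 sin 44° = 15.98, north 23 cos 44° = 16.54
Leg 2 (238°, 9 mi): east 9 sin 238° = -7.63, north 9 cos 238° = -4.77
Net: 8.34 east, 11.78 north. Distance = √((8.34)² + (11.78)²) = 14.433 mi.

14.4 mi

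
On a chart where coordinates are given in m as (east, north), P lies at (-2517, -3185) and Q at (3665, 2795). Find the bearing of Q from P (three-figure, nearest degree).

Δeast = 3665 − -2517 = 6182.00; Δnorth = 2795 − -3185 = 5980.00.
Bearing = atan2(Δeast, Δnorth) mod 360° = 45.95° ≈ 046°.

046°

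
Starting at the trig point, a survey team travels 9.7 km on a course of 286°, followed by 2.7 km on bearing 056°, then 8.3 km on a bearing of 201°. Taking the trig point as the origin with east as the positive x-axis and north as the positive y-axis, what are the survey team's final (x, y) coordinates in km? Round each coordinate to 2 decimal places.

(-10.06, -3.57)

Leg 1 (286°, 9.7 km): east 9.7 sin 286° = -9.32, north 9.7 cos 286° = 2.67
Leg 2 (056°, 2.7 km): east 2.7 sin 56° = 2.24, north 2.7 cos 56° = 1.51
Leg 3 (201°, 8.3 km): east 8.3 sin 201° = -2.97, north 8.3 cos 201° = -7.75
Summing: -10.06 km east, -3.57 km north → (-10.06, -3.57).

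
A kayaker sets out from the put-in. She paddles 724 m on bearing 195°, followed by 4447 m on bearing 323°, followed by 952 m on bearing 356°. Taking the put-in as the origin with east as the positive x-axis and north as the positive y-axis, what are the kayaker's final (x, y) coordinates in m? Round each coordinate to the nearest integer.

(-2930, 3802)

Leg 1 (195°, 724 m): east 724 sin 195° = -187.38, north 724 cos 195° = -699.33
Leg 2 (323°, 4447 m): east 4447 sin 323° = -2676.27, north 4447 cos 323° = 3551.53
Leg 3 (356°, 952 m): east 952 sin 356° = -66.41, north 952 cos 356° = 949.68
Summing: -2930.06 m east, 3801.88 m north → (-2930, 3802).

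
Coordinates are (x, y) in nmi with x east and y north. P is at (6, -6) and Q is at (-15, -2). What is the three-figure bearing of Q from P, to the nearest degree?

281°

Δeast = -15 − 6 = -21.00; Δnorth = -2 − -6 = 4.00.
Bearing = atan2(Δeast, Δnorth) mod 360° = 280.78° ≈ 281°.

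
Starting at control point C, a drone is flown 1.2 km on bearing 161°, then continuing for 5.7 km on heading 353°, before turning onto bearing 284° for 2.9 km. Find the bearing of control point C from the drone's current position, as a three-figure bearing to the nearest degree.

Leg 1 (161°, 1.2 km): east 1.2 sin 161° = 0.39, north 1.2 cos 161° = -1.13
Leg 2 (353°, 5.7 km): east 5.7 sin 353° = -0.69, north 5.7 cos 353° = 5.66
Leg 3 (284°, 2.9 km): east 2.9 sin 284° = -2.81, north 2.9 cos 284° = 0.70
Net displacement: -3.12 east, 5.22 north. Direction back to start is (3.12, -5.22): bearing = atan2(3.12, -5.22) mod 360° = 149.17° ≈ 149°.

149°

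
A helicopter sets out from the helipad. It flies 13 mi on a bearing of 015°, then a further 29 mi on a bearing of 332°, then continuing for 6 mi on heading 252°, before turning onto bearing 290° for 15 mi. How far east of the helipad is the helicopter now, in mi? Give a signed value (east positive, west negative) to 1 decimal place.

Leg 1 (015°, 13 mi): east 13 sin 15° = 3.36, north 13 cos 15° = 12.56
Leg 2 (332°, 29 mi): east 29 sin 332° = -13.61, north 29 cos 332° = 25.61
Leg 3 (252°, 6 mi): east 6 sin 252° = -5.71, north 6 cos 252° = -1.85
Leg 4 (290°, 15 mi): east 15 sin 290° = -14.10, north 15 cos 290° = 5.13
Net east component: -30.05 mi.

-30.1 mi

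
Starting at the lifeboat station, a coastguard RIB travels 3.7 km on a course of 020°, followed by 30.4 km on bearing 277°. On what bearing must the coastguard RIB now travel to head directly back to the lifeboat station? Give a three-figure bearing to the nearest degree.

Leg 1 (020°, 3.7 km): east 3.7 sin 20° = 1.27, north 3.7 cos 20° = 3.48
Leg 2 (277°, 30.4 km): east 30.4 sin 277° = -30.17, north 30.4 cos 277° = 3.70
Net displacement: -28.91 east, 7.18 north. Direction back to start is (28.91, -7.18): bearing = atan2(28.91, -7.18) mod 360° = 103.95° ≈ 104°.

104°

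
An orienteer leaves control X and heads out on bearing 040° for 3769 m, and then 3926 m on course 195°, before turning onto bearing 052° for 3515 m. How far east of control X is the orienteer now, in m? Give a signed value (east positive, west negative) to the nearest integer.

Leg 1 (040°, 3769 m): east 3769 sin 40° = 2422.67, north 3769 cos 40° = 2887.22
Leg 2 (195°, 3926 m): east 3926 sin 195° = -1016.12, north 3926 cos 195° = -3792.22
Leg 3 (052°, 3515 m): east 3515 sin 52° = 2769.86, north 3515 cos 52° = 2164.05
Net east component: 4176.40 m.

4176 m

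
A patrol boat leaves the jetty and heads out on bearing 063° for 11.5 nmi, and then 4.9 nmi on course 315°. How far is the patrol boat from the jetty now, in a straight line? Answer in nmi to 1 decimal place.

Leg 1 (063°, 11.5 nmi): east 11.5 sin 63° = 10.25, north 11.5 cos 63° = 5.22
Leg 2 (315°, 4.9 nmi): east 4.9 sin 315° = -3.46, north 4.9 cos 315° = 3.46
Net: 6.78 east, 8.69 north. Distance = √((6.78)² + (8.69)²) = 11.020 nmi.

11.0 nmi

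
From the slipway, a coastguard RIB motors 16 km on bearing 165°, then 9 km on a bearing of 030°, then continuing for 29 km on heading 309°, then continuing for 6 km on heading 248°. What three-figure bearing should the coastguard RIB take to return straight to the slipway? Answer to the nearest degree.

Leg 1 (165°, 16 km): east 16 sin 165° = 4.14, north 16 cos 165° = -15.45
Leg 2 (030°, 9 km): east 9 sin 30° = 4.50, north 9 cos 30° = 7.79
Leg 3 (309°, 29 km): east 29 sin 309° = -22.54, north 29 cos 309° = 18.25
Leg 4 (248°, 6 km): east 6 sin 248° = -5.56, north 6 cos 248° = -2.25
Net displacement: -19.46 east, 8.34 north. Direction back to start is (19.46, -8.34): bearing = atan2(19.46, -8.34) mod 360° = 113.20° ≈ 113°.

113°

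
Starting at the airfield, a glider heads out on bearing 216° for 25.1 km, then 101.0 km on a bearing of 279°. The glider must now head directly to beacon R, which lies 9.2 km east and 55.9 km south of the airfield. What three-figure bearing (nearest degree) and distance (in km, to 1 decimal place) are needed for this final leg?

113°, 134.0 km

Leg 1 (216°, 25.1 km): east 25.1 sin 216° = -14.75, north 25.1 cos 216° = -20.31
Leg 2 (279°, 101.0 km): east 101.0 sin 279° = -99.76, north 101.0 cos 279° = 15.80
Current position: (-114.51, -4.51). Target: (9.2, -55.9). Remaining: Δeast = 123.71, Δnorth = -51.39.
Bearing = atan2(123.71, -51.39) mod 360° = 112.56°; distance = √((123.71)² + (-51.39)²) = 133.961 km.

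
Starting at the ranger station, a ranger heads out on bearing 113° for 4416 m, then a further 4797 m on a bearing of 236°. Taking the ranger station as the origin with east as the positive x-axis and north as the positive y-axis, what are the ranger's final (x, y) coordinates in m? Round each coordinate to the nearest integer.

Leg 1 (113°, 4416 m): east 4416 sin 113° = 4064.95, north 4416 cos 113° = -1725.47
Leg 2 (236°, 4797 m): east 4797 sin 236° = -3976.89, north 4797 cos 236° = -2682.45
Summing: 88.06 m east, -4407.92 m north → (88, -4408).

(88, -4408)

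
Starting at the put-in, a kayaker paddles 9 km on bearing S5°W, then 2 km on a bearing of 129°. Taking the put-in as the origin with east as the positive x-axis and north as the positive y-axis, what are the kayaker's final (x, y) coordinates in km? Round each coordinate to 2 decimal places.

(0.77, -10.22)

Leg 1 (S5°W, 9 km): east 9 sin 185° = -0.78, north 9 cos 185° = -8.97
Leg 2 (129°, 2 km): east 2 sin 129° = 1.55, north 2 cos 129° = -1.26
Summing: 0.77 km east, -10.22 km north → (0.77, -10.22).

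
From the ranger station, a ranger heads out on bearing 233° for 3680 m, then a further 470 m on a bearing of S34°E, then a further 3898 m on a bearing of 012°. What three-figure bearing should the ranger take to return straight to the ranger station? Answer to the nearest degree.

123°

Leg 1 (233°, 3680 m): east 3680 sin 233° = -2938.98, north 3680 cos 233° = -2214.68
Leg 2 (S34°E, 470 m): east 470 sin 146° = 262.82, north 470 cos 146° = -389.65
Leg 3 (012°, 3898 m): east 3898 sin 12° = 810.44, north 3898 cos 12° = 3812.82
Net displacement: -1865.72 east, 1208.49 north. Direction back to start is (1865.72, -1208.49): bearing = atan2(1865.72, -1208.49) mod 360° = 122.93° ≈ 123°.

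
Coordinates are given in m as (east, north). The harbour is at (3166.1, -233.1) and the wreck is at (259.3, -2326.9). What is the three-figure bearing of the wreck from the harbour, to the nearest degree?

Δeast = 259.3 − 3166.1 = -2906.80; Δnorth = -2326.9 − -233.1 = -2093.80.
Bearing = atan2(Δeast, Δnorth) mod 360° = 234.23° ≈ 234°.

234°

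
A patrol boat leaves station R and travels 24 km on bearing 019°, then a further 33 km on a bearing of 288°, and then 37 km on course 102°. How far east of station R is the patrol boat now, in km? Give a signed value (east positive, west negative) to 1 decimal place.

Leg 1 (019°, 24 km): east 24 sin 19° = 7.81, north 24 cos 19° = 22.69
Leg 2 (288°, 33 km): east 33 sin 288° = -31.38, north 33 cos 288° = 10.20
Leg 3 (102°, 37 km): east 37 sin 102° = 36.19, north 37 cos 102° = -7.69
Net east component: 12.62 km.

12.6 km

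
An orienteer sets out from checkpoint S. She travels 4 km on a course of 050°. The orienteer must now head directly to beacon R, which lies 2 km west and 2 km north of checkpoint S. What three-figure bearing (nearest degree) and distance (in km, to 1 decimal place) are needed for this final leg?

Leg 1 (050°, 4 km): east 4 sin 50° = 3.06, north 4 cos 50° = 2.57
Current position: (3.06, 2.57). Target: (-2, 2). Remaining: Δeast = -5.06, Δnorth = -0.57.
Bearing = atan2(-5.06, -0.57) mod 360° = 263.57°; distance = √((-5.06)² + (-0.57)²) = 5.096 km.

264°, 5.1 km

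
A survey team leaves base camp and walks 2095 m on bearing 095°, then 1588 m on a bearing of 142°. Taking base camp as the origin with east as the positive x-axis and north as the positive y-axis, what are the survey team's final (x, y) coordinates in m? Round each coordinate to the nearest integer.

(3065, -1434)

Leg 1 (095°, 2095 m): east 2095 sin 95° = 2087.03, north 2095 cos 95° = -182.59
Leg 2 (142°, 1588 m): east 1588 sin 142° = 977.67, north 1588 cos 142° = -1251.36
Summing: 3064.70 m east, -1433.95 m north → (3065, -1434).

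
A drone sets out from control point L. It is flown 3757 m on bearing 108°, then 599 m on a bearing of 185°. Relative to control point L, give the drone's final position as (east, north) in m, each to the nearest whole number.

(3521, -1758)

Leg 1 (108°, 3757 m): east 3757 sin 108° = 3573.12, north 3757 cos 108° = -1160.98
Leg 2 (185°, 599 m): east 599 sin 185° = -52.21, north 599 cos 185° = -596.72
Summing: 3520.91 m east, -1757.70 m north → (3521, -1758).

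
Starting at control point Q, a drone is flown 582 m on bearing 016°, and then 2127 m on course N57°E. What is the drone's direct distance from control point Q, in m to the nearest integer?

2594 m

Leg 1 (016°, 582 m): east 582 sin 16° = 160.42, north 582 cos 16° = 559.45
Leg 2 (N57°E, 2127 m): east 2127 sin 57° = 1783.85, north 2127 cos 57° = 1158.45
Net: 1944.27 east, 1717.90 north. Distance = √((1944.27)² + (1717.90)²) = 2594.491 m.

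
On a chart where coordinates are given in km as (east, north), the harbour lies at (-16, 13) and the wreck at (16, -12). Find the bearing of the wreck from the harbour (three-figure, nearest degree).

128°

Δeast = 16 − -16 = 32.00; Δnorth = -12 − 13 = -25.00.
Bearing = atan2(Δeast, Δnorth) mod 360° = 128.00° ≈ 128°.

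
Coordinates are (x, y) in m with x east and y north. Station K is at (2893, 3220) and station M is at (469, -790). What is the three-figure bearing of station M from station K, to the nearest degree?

211°

Δeast = 469 − 2893 = -2424.00; Δnorth = -790 − 3220 = -4010.00.
Bearing = atan2(Δeast, Δnorth) mod 360° = 211.15° ≈ 211°.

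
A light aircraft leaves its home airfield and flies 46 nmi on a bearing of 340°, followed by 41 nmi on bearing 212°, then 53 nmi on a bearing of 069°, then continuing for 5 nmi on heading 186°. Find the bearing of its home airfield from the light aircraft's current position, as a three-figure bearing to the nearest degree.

207°

Leg 1 (340°, 46 nmi): east 46 sin 340° = -15.73, north 46 cos 340° = 43.23
Leg 2 (212°, 41 nmi): east 41 sin 212° = -21.73, north 41 cos 212° = -34.77
Leg 3 (069°, 53 nmi): east 53 sin 69° = 49.48, north 53 cos 69° = 18.99
Leg 4 (186°, 5 nmi): east 5 sin 186° = -0.52, north 5 cos 186° = -4.97
Net displacement: 11.50 east, 22.48 north. Direction back to start is (-11.50, -22.48): bearing = atan2(-11.50, -22.48) mod 360° = 207.09° ≈ 207°.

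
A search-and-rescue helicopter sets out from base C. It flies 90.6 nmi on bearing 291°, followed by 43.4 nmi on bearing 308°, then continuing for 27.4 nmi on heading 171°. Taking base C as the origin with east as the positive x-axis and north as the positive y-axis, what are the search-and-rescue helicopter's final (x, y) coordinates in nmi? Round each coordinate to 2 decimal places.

(-114.50, 32.13)

Leg 1 (291°, 90.6 nmi): east 90.6 sin 291° = -84.58, north 90.6 cos 291° = 32.47
Leg 2 (308°, 43.4 nmi): east 43.4 sin 308° = -34.20, north 43.4 cos 308° = 26.72
Leg 3 (171°, 27.4 nmi): east 27.4 sin 171° = 4.29, north 27.4 cos 171° = -27.06
Summing: -114.50 nmi east, 32.13 nmi north → (-114.50, 32.13).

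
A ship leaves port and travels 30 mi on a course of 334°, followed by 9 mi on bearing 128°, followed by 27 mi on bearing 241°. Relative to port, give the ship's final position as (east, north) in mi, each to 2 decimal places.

(-29.67, 8.33)

Leg 1 (334°, 30 mi): east 30 sin 334° = -13.15, north 30 cos 334° = 26.96
Leg 2 (128°, 9 mi): east 9 sin 128° = 7.09, north 9 cos 128° = -5.54
Leg 3 (241°, 27 mi): east 27 sin 241° = -23.61, north 27 cos 241° = -13.09
Summing: -29.67 mi east, 8.33 mi north → (-29.67, 8.33).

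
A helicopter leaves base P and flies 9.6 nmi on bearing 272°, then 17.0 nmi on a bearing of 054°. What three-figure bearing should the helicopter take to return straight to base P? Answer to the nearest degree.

202°

Leg 1 (272°, 9.6 nmi): east 9.6 sin 272° = -9.59, north 9.6 cos 272° = 0.34
Leg 2 (054°, 17.0 nmi): east 17.0 sin 54° = 13.75, north 17.0 cos 54° = 9.99
Net displacement: 4.16 east, 10.33 north. Direction back to start is (-4.16, -10.33): bearing = atan2(-4.16, -10.33) mod 360° = 201.94° ≈ 202°.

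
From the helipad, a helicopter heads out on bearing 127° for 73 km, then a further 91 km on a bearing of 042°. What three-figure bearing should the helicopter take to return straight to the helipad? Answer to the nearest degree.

259°

Leg 1 (127°, 73 km): east 73 sin 127° = 58.30, north 73 cos 127° = -43.93
Leg 2 (042°, 91 km): east 91 sin 42° = 60.89, north 91 cos 42° = 67.63
Net displacement: 119.19 east, 23.69 north. Direction back to start is (-119.19, -23.69): bearing = atan2(-119.19, -23.69) mod 360° = 258.76° ≈ 259°.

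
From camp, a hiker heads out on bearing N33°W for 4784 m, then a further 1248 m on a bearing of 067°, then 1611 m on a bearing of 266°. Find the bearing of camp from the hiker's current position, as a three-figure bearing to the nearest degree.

Leg 1 (N33°W, 4784 m): east 4784 sin 327° = -2605.55, north 4784 cos 327° = 4012.20
Leg 2 (067°, 1248 m): east 1248 sin 67° = 1148.79, north 1248 cos 67° = 487.63
Leg 3 (266°, 1611 m): east 1611 sin 266° = -1607.08, north 1611 cos 266° = -112.38
Net displacement: -3063.84 east, 4387.45 north. Direction back to start is (3063.84, -4387.45): bearing = atan2(3063.84, -4387.45) mod 360° = 145.07° ≈ 145°.

145°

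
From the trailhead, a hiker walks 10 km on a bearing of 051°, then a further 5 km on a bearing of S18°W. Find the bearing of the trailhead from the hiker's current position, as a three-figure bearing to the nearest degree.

256°

Leg 1 (051°, 10 km): east 10 sin 51° = 7.77, north 10 cos 51° = 6.29
Leg 2 (S18°W, 5 km): east 5 sin 198° = -1.55, north 5 cos 198° = -4.76
Net displacement: 6.23 east, 1.54 north. Direction back to start is (-6.23, -1.54): bearing = atan2(-6.23, -1.54) mod 360° = 256.13° ≈ 256°.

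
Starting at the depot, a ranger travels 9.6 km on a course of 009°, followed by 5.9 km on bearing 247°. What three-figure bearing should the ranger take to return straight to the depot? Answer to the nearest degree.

151°

Leg 1 (009°, 9.6 km): east 9.6 sin 9° = 1.50, north 9.6 cos 9° = 9.48
Leg 2 (247°, 5.9 km): east 5.9 sin 247° = -5.43, north 5.9 cos 247° = -2.31
Net displacement: -3.93 east, 7.18 north. Direction back to start is (3.93, -7.18): bearing = atan2(3.93, -7.18) mod 360° = 151.30° ≈ 151°.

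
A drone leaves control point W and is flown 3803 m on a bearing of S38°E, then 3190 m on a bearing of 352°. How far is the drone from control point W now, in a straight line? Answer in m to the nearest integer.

1904 m

Leg 1 (S38°E, 3803 m): east 3803 sin 142° = 2341.36, north 3803 cos 142° = -2996.80
Leg 2 (352°, 3190 m): east 3190 sin 352° = -443.96, north 3190 cos 352° = 3158.96
Net: 1897.40 east, 162.15 north. Distance = √((1897.40)² + (162.15)²) = 1904.314 m.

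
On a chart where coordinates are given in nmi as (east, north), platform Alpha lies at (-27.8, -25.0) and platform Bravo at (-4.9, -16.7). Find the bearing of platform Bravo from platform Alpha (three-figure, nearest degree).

Δeast = -4.9 − -27.8 = 22.90; Δnorth = -16.7 − -25.0 = 8.30.
Bearing = atan2(Δeast, Δnorth) mod 360° = 70.08° ≈ 070°.

070°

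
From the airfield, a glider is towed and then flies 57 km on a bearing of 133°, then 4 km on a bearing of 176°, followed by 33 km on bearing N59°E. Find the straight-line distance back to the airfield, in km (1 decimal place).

74.9 km

Leg 1 (133°, 57 km): east 57 sin 133° = 41.69, north 57 cos 133° = -38.87
Leg 2 (176°, 4 km): east 4 sin 176° = 0.28, north 4 cos 176° = -3.99
Leg 3 (N59°E, 33 km): east 33 sin 59° = 28.29, north 33 cos 59° = 17.00
Net: 70.25 east, -25.87 north. Distance = √((70.25)² + (-25.87)²) = 74.864 km.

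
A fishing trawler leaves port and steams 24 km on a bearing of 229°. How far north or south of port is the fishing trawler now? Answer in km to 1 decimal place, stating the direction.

Leg 1 (229°, 24 km): east 24 sin 229° = -18.11, north 24 cos 229° = -15.75
Net north component: -15.75 km.

15.7 km south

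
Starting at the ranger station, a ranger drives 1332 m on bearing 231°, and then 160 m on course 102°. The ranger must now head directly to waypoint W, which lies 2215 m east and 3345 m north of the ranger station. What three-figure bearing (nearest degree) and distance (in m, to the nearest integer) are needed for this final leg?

036°, 5230 m

Leg 1 (231°, 1332 m): east 1332 sin 231° = -1035.16, north 1332 cos 231° = -838.25
Leg 2 (102°, 160 m): east 160 sin 102° = 156.50, north 160 cos 102° = -33.27
Current position: (-878.65, -871.52). Target: (2215, 3345). Remaining: Δeast = 3093.65, Δnorth = 4216.52.
Bearing = atan2(3093.65, 4216.52) mod 360° = 36.27°; distance = √((3093.65)² + (4216.52)²) = 5229.698 m.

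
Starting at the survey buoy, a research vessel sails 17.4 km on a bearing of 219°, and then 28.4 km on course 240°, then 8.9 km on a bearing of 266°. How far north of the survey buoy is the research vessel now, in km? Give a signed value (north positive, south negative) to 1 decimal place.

Leg 1 (219°, 17.4 km): east 17.4 sin 219° = -10.95, north 17.4 cos 219° = -13.52
Leg 2 (240°, 28.4 km): east 28.4 sin 240° = -24.60, north 28.4 cos 240° = -14.20
Leg 3 (266°, 8.9 km): east 8.9 sin 266° = -8.88, north 8.9 cos 266° = -0.62
Net north component: -28.34 km.

-28.3 km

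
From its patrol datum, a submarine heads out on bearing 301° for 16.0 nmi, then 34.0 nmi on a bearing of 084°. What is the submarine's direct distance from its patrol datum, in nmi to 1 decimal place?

23.3 nmi

Leg 1 (301°, 16.0 nmi): east 16.0 sin 301° = -13.71, north 16.0 cos 301° = 8.24
Leg 2 (084°, 34.0 nmi): east 34.0 sin 84° = 33.81, north 34.0 cos 84° = 3.55
Net: 20.10 east, 11.79 north. Distance = √((20.10)² + (11.79)²) = 23.304 nmi.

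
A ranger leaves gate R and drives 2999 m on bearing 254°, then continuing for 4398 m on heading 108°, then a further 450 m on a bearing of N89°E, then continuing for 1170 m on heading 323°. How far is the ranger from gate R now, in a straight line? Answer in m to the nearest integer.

1625 m

Leg 1 (254°, 2999 m): east 2999 sin 254° = -2882.82, north 2999 cos 254° = -826.64
Leg 2 (108°, 4398 m): east 4398 sin 108° = 4182.75, north 4398 cos 108° = -1359.06
Leg 3 (N89°E, 450 m): east 450 sin 89° = 449.93, north 450 cos 89° = 7.85
Leg 4 (323°, 1170 m): east 1170 sin 323° = -704.12, north 1170 cos 323° = 934.40
Net: 1045.73 east, -1243.44 north. Distance = √((1045.73)² + (-1243.44)²) = 1624.711 m.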